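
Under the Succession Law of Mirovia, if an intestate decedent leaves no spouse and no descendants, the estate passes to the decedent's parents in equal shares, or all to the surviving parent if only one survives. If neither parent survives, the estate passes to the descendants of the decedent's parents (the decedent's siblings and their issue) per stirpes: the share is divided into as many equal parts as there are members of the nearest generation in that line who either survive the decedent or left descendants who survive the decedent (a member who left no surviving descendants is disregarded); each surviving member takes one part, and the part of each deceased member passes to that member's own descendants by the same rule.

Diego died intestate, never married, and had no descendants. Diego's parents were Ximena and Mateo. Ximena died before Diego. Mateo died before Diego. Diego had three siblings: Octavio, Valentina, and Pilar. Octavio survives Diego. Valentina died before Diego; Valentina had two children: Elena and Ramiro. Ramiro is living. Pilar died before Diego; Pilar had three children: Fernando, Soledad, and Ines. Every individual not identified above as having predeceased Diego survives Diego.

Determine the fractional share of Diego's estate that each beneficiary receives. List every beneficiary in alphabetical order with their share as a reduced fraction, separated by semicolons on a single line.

Elena 1/6; Fernando 1/9; Ines 1/9; Octavio 1/3; Ramiro 1/6; Soledad 1/9

Neither parent survives and there are no descendants, so the estate passes to Diego's siblings and their issue per stirpes.
The estate is divided into 3 equal shares of 1/3 among Octavio, Valentina, Pilar.
Octavio is living and takes 1/3.
Valentina predeceased; the 1/3 allotted to Valentina's branch passes to Valentina's issue by representation.
The 1/3 is divided into 2 equal shares of 1/6 among Elena, Ramiro.
Elena is living and takes 1/6.
Ramiro is living and takes 1/6.
Pilar predeceased; the 1/3 allotted to Pilar's branch passes to Pilar's issue by representation.
The 1/3 is divided into 3 equal shares of 1/9 among Fernando, Soledad, Ines.
Fernando is living and takes 1/9.
Soledad is living and takes 1/9.
Ines is living and takes 1/9.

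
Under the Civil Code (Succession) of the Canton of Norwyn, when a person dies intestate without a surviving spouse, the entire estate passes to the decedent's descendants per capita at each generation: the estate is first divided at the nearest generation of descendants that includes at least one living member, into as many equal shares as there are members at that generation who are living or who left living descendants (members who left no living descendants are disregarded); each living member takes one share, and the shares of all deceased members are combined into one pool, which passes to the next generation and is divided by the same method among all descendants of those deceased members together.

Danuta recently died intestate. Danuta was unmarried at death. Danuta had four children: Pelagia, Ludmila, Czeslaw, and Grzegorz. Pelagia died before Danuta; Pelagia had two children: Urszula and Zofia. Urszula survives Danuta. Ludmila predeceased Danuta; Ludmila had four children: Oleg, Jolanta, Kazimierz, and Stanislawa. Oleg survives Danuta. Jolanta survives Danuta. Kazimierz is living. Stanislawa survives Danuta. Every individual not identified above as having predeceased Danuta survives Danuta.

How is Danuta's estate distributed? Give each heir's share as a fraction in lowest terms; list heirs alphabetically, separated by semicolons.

Czeslaw 1/4; Grzegorz 1/4; Jolanta 1/12; Kazimierz 1/12; Oleg 1/12; Stanislawa 1/12; Urszula 1/12; Zofia 1/12

There is no surviving spouse, so the entire estate passes to Danuta's descendants per capita at each generation.
At generation 1 (Pelagia, Ludmila, Czeslaw, Grzegorz) there are 4 shares of (1)/4 = 1/4 each.
Living: Czeslaw and Grzegorz — each takes 1/4.
Deceased: Pelagia and Ludmila. Their combined 1/2 is pooled and carried to generation 2.
At generation 2 (Urszula, Zofia, Oleg, Jolanta, Kazimierz, Stanislawa) there are 6 shares of (1/2)/6 = 1/12 each.
Living: Urszula, Zofia, Oleg, Jolanta, Kazimierz, and Stanislawa — each takes 1/12.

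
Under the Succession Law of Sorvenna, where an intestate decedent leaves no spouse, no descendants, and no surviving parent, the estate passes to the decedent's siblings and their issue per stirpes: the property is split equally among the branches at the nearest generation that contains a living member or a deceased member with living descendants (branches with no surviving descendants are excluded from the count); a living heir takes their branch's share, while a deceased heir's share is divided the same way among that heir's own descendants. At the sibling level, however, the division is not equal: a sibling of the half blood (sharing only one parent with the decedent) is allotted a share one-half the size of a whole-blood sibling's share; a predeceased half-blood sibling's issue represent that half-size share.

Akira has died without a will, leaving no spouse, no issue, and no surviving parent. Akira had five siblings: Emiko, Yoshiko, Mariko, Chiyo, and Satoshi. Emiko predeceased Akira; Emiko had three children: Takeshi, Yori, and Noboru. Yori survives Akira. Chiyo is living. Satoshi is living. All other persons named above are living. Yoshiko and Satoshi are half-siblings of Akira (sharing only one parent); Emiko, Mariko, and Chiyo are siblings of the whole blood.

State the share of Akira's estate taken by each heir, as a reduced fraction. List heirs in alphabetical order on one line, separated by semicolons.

Chiyo 1/4; Mariko 1/4; Noboru 1/12; Satoshi 1/8; Takeshi 1/12; Yori 1/12; Yoshiko 1/8

No spouse, descendants, or parent survives, so the estate passes to Akira's siblings per stirpes.
Half-blood siblings count for one-half the weight of whole-blood siblings at the initial division.
Dividing 1 in proportion to weights (total weight 4): Emiko (weight 1) → 1/4; Yoshiko (weight 1/2) → 1/8; Mariko (weight 1) → 1/4; Chiyo (weight 1) → 1/4; Satoshi (weight 1/2) → 1/8.
Emiko predeceased; the 1/4 allotted to Emiko's branch passes to Emiko's issue by representation.
The 1/4 is divided into 3 equal shares of 1/12 among Takeshi, Yori, Noboru.
Takeshi is living and takes 1/12.
Yori is living and takes 1/12.
Noboru is living and takes 1/12.
Yoshiko is living and takes 1/8.
Mariko is living and takes 1/4.
Chiyo is living and takes 1/4.
Satoshi is living and takes 1/8.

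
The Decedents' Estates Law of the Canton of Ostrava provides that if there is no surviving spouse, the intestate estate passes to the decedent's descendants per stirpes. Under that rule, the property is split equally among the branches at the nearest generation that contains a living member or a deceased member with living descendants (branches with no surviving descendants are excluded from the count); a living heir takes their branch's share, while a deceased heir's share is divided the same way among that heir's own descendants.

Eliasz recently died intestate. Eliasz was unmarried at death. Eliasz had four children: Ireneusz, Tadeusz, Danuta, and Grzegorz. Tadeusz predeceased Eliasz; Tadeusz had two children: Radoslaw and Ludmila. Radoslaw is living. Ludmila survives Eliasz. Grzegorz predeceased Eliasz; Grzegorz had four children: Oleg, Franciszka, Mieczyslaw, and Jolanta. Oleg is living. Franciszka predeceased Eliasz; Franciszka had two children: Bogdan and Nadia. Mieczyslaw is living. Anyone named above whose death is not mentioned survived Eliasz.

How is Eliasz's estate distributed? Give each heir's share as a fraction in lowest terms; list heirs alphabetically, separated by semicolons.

Bogdan 1/32; Danuta 1/4; Ireneusz 1/4; Jolanta 1/16; Ludmila 1/8; Mieczyslaw 1/16; Nadia 1/32; Oleg 1/16; Radoslaw 1/8

There is no surviving spouse, so the entire estate passes to Eliasz's descendants per stirpes.
The estate is divided into 4 equal shares of 1/4 among Ireneusz, Tadeusz, Danuta, Grzegorz.
Ireneusz is living and takes 1/4.
Tadeusz predeceased; the 1/4 allotted to Tadeusz's branch passes to Tadeusz's issue by representation.
The 1/4 is divided into 2 equal shares of 1/8 among Radoslaw, Ludmila.
Radoslaw is living and takes 1/8.
Ludmila is living and takes 1/8.
Danuta is living and takes 1/4.
Grzegorz predeceased; the 1/4 allotted to Grzegorz's branch passes to Grzegorz's issue by representation.
The 1/4 is divided into 4 equal shares of 1/16 among Oleg, Franciszka, Mieczyslaw, Jolanta.
Oleg is living and takes 1/16.
Franciszka predeceased; the 1/16 allotted to Franciszka's branch passes to Franciszka's issue by representation.
The 1/16 is divided into 2 equal shares of 1/32 among Bogdan, Nadia.
Bogdan is living and takes 1/32.
Nadia is living and takes 1/32.
Mieczyslaw is living and takes 1/16.
Jolanta is living and takes 1/16.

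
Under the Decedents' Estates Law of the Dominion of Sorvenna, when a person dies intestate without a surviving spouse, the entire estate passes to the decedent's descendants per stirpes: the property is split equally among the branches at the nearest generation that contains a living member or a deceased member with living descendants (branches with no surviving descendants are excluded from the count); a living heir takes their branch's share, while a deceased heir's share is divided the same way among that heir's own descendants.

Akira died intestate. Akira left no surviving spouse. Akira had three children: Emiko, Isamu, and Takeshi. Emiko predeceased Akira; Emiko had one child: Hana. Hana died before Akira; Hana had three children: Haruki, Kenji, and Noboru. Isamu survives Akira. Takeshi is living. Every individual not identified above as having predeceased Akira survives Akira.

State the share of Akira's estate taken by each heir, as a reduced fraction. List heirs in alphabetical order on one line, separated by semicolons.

There is no surviving spouse, so the entire estate passes to Akira's descendants per stirpes.
The estate is divided into 3 equal shares of 1/3 among Emiko, Isamu, Takeshi.
Emiko predeceased; the 1/3 allotted to Emiko's branch passes to Emiko's issue by representation.
Hana's line is the sole branch at this level, so the full 1/3 passes to Hana's issue by representation.
The 1/3 is divided into 3 equal shares of 1/9 among Haruki, Kenji, Noboru.
Haruki is living and takes 1/9.
Kenji is living and takes 1/9.
Noboru is living and takes 1/9.
Isamu is living and takes 1/3.
Takeshi is living and takes 1/3.

Haruki 1/9; Isamu 1/3; Kenji 1/9; Noboru 1/9; Takeshi 1/3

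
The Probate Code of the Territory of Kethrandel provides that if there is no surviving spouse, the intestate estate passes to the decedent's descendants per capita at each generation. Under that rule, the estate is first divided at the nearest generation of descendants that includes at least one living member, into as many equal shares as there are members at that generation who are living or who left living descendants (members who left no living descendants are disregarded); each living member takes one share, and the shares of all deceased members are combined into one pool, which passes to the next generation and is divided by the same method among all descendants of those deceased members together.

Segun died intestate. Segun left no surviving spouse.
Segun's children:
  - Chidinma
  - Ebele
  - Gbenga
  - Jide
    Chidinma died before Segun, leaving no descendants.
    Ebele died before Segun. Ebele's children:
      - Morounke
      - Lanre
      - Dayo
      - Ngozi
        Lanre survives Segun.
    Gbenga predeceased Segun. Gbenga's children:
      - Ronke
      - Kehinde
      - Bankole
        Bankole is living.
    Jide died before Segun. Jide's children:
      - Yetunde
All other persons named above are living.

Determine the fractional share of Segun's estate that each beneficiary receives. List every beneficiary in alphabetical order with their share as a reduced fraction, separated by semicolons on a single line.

There is no surviving spouse, so the entire estate passes to Segun's descendants per capita at each generation.
No one at generation 1 (Ebele, Gbenga, Jide) is living; moving to the next generation.
At generation 2 (Morounke, Lanre, Dayo, Ngozi, Ronke, Kehinde, Bankole, Yetunde) there are 8 shares of (1)/8 = 1/8 each.
Living: Morounke, Lanre, Dayo, Ngozi, Ronke, Kehinde, Bankole, and Yetunde — each takes 1/8.

Bankole 1/8; Dayo 1/8; Kehinde 1/8; Lanre 1/8; Morounke 1/8; Ngozi 1/8; Ronke 1/8; Yetunde 1/8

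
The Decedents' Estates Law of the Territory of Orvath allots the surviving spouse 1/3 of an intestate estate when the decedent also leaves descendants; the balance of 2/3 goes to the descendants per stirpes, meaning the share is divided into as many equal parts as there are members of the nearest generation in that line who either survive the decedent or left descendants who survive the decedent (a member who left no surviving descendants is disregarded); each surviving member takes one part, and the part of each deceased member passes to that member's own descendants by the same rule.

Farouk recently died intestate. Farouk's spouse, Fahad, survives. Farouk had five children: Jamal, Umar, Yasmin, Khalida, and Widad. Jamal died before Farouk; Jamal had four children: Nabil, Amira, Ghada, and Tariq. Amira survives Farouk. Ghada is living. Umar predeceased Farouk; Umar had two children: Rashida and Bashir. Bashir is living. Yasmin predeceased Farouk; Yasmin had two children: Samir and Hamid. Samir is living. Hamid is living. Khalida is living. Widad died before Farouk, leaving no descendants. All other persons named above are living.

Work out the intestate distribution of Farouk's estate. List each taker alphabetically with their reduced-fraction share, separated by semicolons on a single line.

Amira 1/24; Bashir 1/12; Fahad 1/3; Ghada 1/24; Hamid 1/12; Khalida 1/6; Nabil 1/24; Rashida 1/12; Samir 1/12; Tariq 1/24

Fahad, as surviving spouse, takes 1/3.
The remaining 2/3 passes to Farouk's descendants per stirpes.
Widad left no surviving issue, so that branch lapses and is disregarded.
The 2/3 is divided into 4 equal shares of 1/6 among Jamal, Umar, Yasmin, Khalida.
Jamal predeceased; the 1/6 allotted to Jamal's branch passes to Jamal's issue by representation.
The 1/6 is divided into 4 equal shares of 1/24 among Nabil, Amira, Ghada, Tariq.
Nabil is living and takes 1/24.
Amira is living and takes 1/24.
Ghada is living and takes 1/24.
Tariq is living and takes 1/24.
Umar predeceased; the 1/6 allotted to Umar's branch passes to Umar's issue by representation.
The 1/6 is divided into 2 equal shares of 1/12 among Rashida, Bashir.
Rashida is living and takes 1/12.
Bashir is living and takes 1/12.
Yasmin predeceased; the 1/6 allotted to Yasmin's branch passes to Yasmin's issue by representation.
The 1/6 is divided into 2 equal shares of 1/12 among Samir, Hamid.
Samir is living and takes 1/12.
Hamid is living and takes 1/12.
Khalida is living and takes 1/6.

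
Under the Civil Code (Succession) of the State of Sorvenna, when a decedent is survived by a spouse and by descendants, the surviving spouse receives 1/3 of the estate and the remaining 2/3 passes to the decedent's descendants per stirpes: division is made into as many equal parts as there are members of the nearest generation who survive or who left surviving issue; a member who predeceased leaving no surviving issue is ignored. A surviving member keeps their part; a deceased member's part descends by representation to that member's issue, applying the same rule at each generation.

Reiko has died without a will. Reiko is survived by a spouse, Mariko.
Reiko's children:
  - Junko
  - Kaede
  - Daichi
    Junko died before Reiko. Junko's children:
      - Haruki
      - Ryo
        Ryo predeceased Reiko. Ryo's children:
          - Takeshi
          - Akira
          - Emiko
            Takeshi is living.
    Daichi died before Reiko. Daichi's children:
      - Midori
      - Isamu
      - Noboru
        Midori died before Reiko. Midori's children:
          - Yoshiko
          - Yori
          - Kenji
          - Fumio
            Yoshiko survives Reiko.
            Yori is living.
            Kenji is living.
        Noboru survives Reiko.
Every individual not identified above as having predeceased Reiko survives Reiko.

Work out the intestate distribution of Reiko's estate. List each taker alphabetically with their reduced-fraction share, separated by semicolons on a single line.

Mariko, as surviving spouse, takes 1/3.
The remaining 2/3 passes to Reiko's descendants per stirpes.
The 2/3 is divided into 3 equal shares of 2/9 among Junko, Kaede, Daichi.
Junko predeceased; the 2/9 allotted to Junko's branch passes to Junko's issue by representation.
The 2/9 is divided into 2 equal shares of 1/9 among Haruki, Ryo.
Haruki is living and takes 1/9.
Ryo predeceased; the 1/9 allotted to Ryo's branch passes to Ryo's issue by representation.
The 1/9 is divided into 3 equal shares of 1/27 among Takeshi, Akira, Emiko.
Takeshi is living and takes 1/27.
Akira is living and takes 1/27.
Emiko is living and takes 1/27.
Kaede is living and takes 2/9.
Daichi predeceased; the 2/9 allotted to Daichi's branch passes to Daichi's issue by representation.
The 2/9 is divided into 3 equal shares of 2/27 among Midori, Isamu, Noboru.
Midori predeceased; the 2/27 allotted to Midori's branch passes to Midori's issue by representation.
The 2/27 is divided into 4 equal shares of 1/54 among Yoshiko, Yori, Kenji, Fumio.
Yoshiko is living and takes 1/54.
Yori is living and takes 1/54.
Kenji is living and takes 1/54.
Fumio is living and takes 1/54.
Isamu is living and takes 2/27.
Noboru is living and takes 2/27.

Akira 1/27; Emiko 1/27; Fumio 1/54; Haruki 1/9; Isamu 2/27; Kaede 2/9; Kenji 1/54; Mariko 1/3; Noboru 2/27; Takeshi 1/27; Yori 1/54; Yoshiko 1/54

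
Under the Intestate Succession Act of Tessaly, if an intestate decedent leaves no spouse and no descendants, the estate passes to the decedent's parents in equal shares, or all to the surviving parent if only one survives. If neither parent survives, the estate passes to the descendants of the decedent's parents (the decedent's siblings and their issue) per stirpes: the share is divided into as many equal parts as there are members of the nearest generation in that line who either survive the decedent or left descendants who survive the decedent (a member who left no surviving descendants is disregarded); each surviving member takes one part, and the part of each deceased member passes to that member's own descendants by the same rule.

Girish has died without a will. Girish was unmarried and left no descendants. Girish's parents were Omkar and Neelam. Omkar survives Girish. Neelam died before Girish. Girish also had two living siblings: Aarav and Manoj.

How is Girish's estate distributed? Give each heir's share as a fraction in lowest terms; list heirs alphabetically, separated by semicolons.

Only one parent, Omkar, survives, so Omkar takes the entire estate. The siblings take nothing because a surviving parent has priority.

Omkar 1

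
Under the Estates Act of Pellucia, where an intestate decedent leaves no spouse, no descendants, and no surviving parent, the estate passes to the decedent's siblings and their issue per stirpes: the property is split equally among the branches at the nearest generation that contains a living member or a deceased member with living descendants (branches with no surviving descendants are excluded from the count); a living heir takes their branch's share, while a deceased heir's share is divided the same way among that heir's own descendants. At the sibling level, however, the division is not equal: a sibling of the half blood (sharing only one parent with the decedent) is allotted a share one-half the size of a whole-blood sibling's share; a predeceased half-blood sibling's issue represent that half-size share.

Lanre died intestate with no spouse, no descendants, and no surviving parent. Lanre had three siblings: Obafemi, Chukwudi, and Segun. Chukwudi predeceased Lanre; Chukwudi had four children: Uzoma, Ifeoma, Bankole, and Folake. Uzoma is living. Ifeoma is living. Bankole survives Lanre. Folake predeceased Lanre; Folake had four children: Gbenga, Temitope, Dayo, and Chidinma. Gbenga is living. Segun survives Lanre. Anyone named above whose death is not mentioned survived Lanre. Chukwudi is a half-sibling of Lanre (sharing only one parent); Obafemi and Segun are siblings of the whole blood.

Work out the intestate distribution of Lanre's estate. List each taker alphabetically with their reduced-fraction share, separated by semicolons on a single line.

Bankole 1/20; Chidinma 1/80; Dayo 1/80; Gbenga 1/80; Ifeoma 1/20; Obafemi 2/5; Segun 2/5; Temitope 1/80; Uzoma 1/20

No spouse, descendants, or parent survives, so the estate passes to Lanre's siblings per stirpes.
Half-blood siblings count for one-half the weight of whole-blood siblings at the initial division.
Dividing 1 in proportion to weights (total weight 5/2): Obafemi (weight 1) → 2/5; Chukwudi (weight 1/2) → 1/5; Segun (weight 1) → 2/5.
Obafemi is living and takes 2/5.
Chukwudi predeceased; the 1/5 allotted to Chukwudi's branch passes to Chukwudi's issue by representation.
The 1/5 is divided into 4 equal shares of 1/20 among Uzoma, Ifeoma, Bankole, Folake.
Uzoma is living and takes 1/20.
Ifeoma is living and takes 1/20.
Bankole is living and takes 1/20.
Folake predeceased; the 1/20 allotted to Folake's branch passes to Folake's issue by representation.
The 1/20 is divided into 4 equal shares of 1/80 among Gbenga, Temitope, Dayo, Chidinma.
Gbenga is living and takes 1/80.
Temitope is living and takes 1/80.
Dayo is living and takes 1/80.
Chidinma is living and takes 1/80.
Segun is living and takes 2/5.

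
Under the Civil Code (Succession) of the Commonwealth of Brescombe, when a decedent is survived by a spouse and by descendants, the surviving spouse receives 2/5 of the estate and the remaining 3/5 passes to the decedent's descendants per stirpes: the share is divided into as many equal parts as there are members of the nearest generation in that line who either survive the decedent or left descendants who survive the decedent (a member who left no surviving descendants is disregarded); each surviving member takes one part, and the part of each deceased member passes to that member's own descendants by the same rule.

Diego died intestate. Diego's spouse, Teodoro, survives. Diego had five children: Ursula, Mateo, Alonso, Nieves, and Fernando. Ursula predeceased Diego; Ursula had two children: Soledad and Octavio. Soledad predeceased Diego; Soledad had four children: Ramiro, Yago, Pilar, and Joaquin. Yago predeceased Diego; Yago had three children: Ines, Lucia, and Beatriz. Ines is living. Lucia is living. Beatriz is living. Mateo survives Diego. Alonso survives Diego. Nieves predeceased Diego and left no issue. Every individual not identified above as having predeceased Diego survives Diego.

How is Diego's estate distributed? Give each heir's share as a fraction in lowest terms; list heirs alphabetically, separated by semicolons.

Teodoro, as surviving spouse, takes 2/5.
The remaining 3/5 passes to Diego's descendants per stirpes.
Nieves left no surviving issue, so that branch lapses and is disregarded.
The 3/5 is divided into 4 equal shares of 3/20 among Ursula, Mateo, Alonso, Fernando.
Ursula predeceased; the 3/20 allotted to Ursula's branch passes to Ursula's issue by representation.
The 3/20 is divided into 2 equal shares of 3/40 among Soledad, Octavio.
Soledad predeceased; the 3/40 allotted to Soledad's branch passes to Soledad's issue by representation.
The 3/40 is divided into 4 equal shares of 3/160 among Ramiro, Yago, Pilar, Joaquin.
Ramiro is living and takes 3/160.
Yago predeceased; the 3/160 allotted to Yago's branch passes to Yago's issue by representation.
The 3/160 is divided into 3 equal shares of 1/160 among Ines, Lucia, Beatriz.
Ines is living and takes 1/160.
Lucia is living and takes 1/160.
Beatriz is living and takes 1/160.
Pilar is living and takes 3/160.
Joaquin is living and takes 3/160.
Octavio is living and takes 3/40.
Mateo is living and takes 3/20.
Alonso is living and takes 3/20.
Fernando is living and takes 3/20.

Alonso 3/20; Beatriz 1/160; Fernando 3/20; Ines 1/160; Joaquin 3/160; Lucia 1/160; Mateo 3/20; Octavio 3/40; Pilar 3/160; Ramiro 3/160; Teodoro 2/5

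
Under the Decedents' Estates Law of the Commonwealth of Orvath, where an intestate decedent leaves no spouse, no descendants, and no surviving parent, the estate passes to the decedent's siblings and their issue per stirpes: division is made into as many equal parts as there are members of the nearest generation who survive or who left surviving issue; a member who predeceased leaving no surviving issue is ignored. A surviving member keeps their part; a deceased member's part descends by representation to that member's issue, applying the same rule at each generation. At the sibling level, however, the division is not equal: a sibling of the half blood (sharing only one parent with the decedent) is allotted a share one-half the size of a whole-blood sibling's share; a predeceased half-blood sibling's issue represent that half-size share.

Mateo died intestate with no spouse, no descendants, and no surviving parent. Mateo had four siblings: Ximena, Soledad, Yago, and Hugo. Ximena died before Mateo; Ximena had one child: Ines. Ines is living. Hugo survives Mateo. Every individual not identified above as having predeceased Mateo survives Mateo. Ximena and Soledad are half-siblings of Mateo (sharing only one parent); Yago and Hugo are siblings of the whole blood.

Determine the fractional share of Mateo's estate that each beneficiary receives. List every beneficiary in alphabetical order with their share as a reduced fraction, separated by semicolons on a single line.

Hugo 1/3; Ines 1/6; Soledad 1/6; Yago 1/3

No spouse, descendants, or parent survives, so the estate passes to Mateo's siblings per stirpes.
Half-blood siblings count for one-half the weight of whole-blood siblings at the initial division.
Dividing 1 in proportion to weights (total weight 3): Ximena (weight 1/2) → 1/6; Soledad (weight 1/2) → 1/6; Yago (weight 1) → 1/3; Hugo (weight 1) → 1/3.
Ximena predeceased; the 1/6 allotted to Ximena's branch passes to Ximena's issue by representation.
Ines is the sole taker at this level and receives the full 1/6.
Soledad is living and takes 1/6.
Yago is living and takes 1/3.
Hugo is living and takes 1/3.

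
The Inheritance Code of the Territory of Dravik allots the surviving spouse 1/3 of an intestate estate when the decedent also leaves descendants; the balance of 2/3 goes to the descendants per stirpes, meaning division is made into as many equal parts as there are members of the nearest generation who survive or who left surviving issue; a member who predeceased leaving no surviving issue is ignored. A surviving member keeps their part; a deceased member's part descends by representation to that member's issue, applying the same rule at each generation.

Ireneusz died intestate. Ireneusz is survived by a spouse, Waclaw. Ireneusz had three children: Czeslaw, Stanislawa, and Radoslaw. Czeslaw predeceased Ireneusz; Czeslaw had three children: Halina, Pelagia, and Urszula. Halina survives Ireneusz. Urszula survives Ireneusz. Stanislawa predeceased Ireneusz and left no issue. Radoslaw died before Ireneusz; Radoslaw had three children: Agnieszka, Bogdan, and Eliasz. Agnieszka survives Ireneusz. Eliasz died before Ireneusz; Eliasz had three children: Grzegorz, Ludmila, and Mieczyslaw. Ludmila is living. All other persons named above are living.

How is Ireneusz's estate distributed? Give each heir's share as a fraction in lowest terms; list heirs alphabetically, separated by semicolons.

Waclaw, as surviving spouse, takes 1/3.
The remaining 2/3 passes to Ireneusz's descendants per stirpes.
Stanislawa left no surviving issue, so that branch lapses and is disregarded.
The 2/3 is divided into 2 equal shares of 1/3 among Czeslaw, Radoslaw.
Czeslaw predeceased; the 1/3 allotted to Czeslaw's branch passes to Czeslaw's issue by representation.
The 1/3 is divided into 3 equal shares of 1/9 among Halina, Pelagia, Urszula.
Halina is living and takes 1/9.
Pelagia is living and takes 1/9.
Urszula is living and takes 1/9.
Radoslaw predeceased; the 1/3 allotted to Radoslaw's branch passes to Radoslaw's issue by representation.
The 1/3 is divided into 3 equal shares of 1/9 among Agnieszka, Bogdan, Eliasz.
Agnieszka is living and takes 1/9.
Bogdan is living and takes 1/9.
Eliasz predeceased; the 1/9 allotted to Eliasz's branch passes to Eliasz's issue by representation.
The 1/9 is divided into 3 equal shares of 1/27 among Grzegorz, Ludmila, Mieczyslaw.
Grzegorz is living and takes 1/27.
Ludmila is living and takes 1/27.
Mieczyslaw is living and takes 1/27.

Agnieszka 1/9; Bogdan 1/9; Grzegorz 1/27; Halina 1/9; Ludmila 1/27; Mieczyslaw 1/27; Pelagia 1/9; Urszula 1/9; Waclaw 1/3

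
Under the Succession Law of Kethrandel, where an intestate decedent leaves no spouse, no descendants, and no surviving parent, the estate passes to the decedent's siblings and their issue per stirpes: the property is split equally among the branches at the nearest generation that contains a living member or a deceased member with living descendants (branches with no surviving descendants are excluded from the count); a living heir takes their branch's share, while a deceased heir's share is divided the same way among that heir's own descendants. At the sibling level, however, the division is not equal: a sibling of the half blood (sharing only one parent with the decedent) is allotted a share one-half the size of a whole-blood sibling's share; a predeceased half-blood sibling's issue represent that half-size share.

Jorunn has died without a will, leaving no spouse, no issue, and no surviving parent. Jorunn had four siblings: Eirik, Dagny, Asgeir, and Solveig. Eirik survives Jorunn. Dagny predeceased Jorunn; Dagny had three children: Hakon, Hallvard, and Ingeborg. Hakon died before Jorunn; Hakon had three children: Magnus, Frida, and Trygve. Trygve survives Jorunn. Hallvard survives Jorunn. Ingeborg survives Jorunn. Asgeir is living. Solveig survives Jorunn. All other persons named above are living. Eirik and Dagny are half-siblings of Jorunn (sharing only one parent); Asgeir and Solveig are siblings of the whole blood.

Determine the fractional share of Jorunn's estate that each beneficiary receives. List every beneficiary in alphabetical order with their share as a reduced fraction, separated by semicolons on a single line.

No spouse, descendants, or parent survives, so the estate passes to Jorunn's siblings per stirpes.
Half-blood siblings count for one-half the weight of whole-blood siblings at the initial division.
Dividing 1 in proportion to weights (total weight 3): Eirik (weight 1/2) → 1/6; Dagny (weight 1/2) → 1/6; Asgeir (weight 1) → 1/3; Solveig (weight 1) → 1/3.
Eirik is living and takes 1/6.
Dagny predeceased; the 1/6 allotted to Dagny's branch passes to Dagny's issue by representation.
The 1/6 is divided into 3 equal shares of 1/18 among Hakon, Hallvard, Ingeborg.
Hakon predeceased; the 1/18 allotted to Hakon's branch passes to Hakon's issue by representation.
The 1/18 is divided into 3 equal shares of 1/54 among Magnus, Frida, Trygve.
Magnus is living and takes 1/54.
Frida is living and takes 1/54.
Trygve is living and takes 1/54.
Hallvard is living and takes 1/18.
Ingeborg is living and takes 1/18.
Asgeir is living and takes 1/3.
Solveig is living and takes 1/3.

Asgeir 1/3; Eirik 1/6; Frida 1/54; Hallvard 1/18; Ingeborg 1/18; Magnus 1/54; Solveig 1/3; Trygve 1/54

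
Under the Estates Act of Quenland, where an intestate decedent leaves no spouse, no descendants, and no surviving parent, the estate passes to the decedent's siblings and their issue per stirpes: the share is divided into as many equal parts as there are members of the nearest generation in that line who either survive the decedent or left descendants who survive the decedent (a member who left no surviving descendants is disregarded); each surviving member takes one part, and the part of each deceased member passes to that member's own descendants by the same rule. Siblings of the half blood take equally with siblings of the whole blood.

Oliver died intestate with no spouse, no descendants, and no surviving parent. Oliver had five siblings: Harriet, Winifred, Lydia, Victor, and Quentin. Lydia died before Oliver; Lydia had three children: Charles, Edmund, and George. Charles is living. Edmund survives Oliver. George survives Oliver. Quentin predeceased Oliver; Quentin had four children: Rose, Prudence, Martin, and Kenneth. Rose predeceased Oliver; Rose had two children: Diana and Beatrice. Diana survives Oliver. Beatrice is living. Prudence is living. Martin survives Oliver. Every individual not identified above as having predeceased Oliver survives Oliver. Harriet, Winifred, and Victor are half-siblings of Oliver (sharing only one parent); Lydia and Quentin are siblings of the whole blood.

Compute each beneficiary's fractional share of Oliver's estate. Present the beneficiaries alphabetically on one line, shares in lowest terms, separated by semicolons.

Beatrice 1/40; Charles 1/15; Diana 1/40; Edmund 1/15; George 1/15; Harriet 1/5; Kenneth 1/20; Martin 1/20; Prudence 1/20; Victor 1/5; Winifred 1/5

No spouse, descendants, or parent survives, so the estate passes to Oliver's siblings per stirpes.
Half-blood and whole-blood siblings take equally under the stated rule.
The estate is divided into 5 equal shares of 1/5 among Harriet, Winifred, Lydia, Victor, Quentin.
Harriet is living and takes 1/5.
Winifred is living and takes 1/5.
Lydia predeceased; the 1/5 allotted to Lydia's branch passes to Lydia's issue by representation.
The 1/5 is divided into 3 equal shares of 1/15 among Charles, Edmund, George.
Charles is living and takes 1/15.
Edmund is living and takes 1/15.
George is living and takes 1/15.
Victor is living and takes 1/5.
Quentin predeceased; the 1/5 allotted to Quentin's branch passes to Quentin's issue by representation.
The 1/5 is divided into 4 equal shares of 1/20 among Rose, Prudence, Martin, Kenneth.
Rose predeceased; the 1/20 allotted to Rose's branch passes to Rose's issue by representation.
The 1/20 is divided into 2 equal shares of 1/40 among Diana, Beatrice.
Diana is living and takes 1/40.
Beatrice is living and takes 1/40.
Prudence is living and takes 1/20.
Martin is living and takes 1/20.
Kenneth is living and takes 1/20.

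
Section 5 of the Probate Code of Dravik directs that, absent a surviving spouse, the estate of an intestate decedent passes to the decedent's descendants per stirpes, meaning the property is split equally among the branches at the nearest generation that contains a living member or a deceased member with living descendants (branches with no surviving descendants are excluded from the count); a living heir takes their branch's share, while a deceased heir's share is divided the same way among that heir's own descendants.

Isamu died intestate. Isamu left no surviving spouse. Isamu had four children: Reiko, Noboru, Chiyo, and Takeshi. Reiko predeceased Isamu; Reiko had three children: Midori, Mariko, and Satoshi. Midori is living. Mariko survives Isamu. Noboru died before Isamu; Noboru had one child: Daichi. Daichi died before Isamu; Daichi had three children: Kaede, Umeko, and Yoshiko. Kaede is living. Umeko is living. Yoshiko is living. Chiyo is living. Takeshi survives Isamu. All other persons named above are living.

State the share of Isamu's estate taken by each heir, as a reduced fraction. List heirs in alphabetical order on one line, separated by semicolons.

There is no surviving spouse, so the entire estate passes to Isamu's descendants per stirpes.
The estate is divided into 4 equal shares of 1/4 among Reiko, Noboru, Chiyo, Takeshi.
Reiko predeceased; the 1/4 allotted to Reiko's branch passes to Reiko's issue by representation.
The 1/4 is divided into 3 equal shares of 1/12 among Midori, Mariko, Satoshi.
Midori is living and takes 1/12.
Mariko is living and takes 1/12.
Satoshi is living and takes 1/12.
Noboru predeceased; the 1/4 allotted to Noboru's branch passes to Noboru's issue by representation.
Daichi's line is the sole branch at this level, so the full 1/4 passes to Daichi's issue by representation.
The 1/4 is divided into 3 equal shares of 1/12 among Kaede, Umeko, Yoshiko.
Kaede is living and takes 1/12.
Umeko is living and takes 1/12.
Yoshiko is living and takes 1/12.
Chiyo is living and takes 1/4.
Takeshi is living and takes 1/4.

Chiyo 1/4; Kaede 1/12; Mariko 1/12; Midori 1/12; Satoshi 1/12; Takeshi 1/4; Umeko 1/12; Yoshiko 1/12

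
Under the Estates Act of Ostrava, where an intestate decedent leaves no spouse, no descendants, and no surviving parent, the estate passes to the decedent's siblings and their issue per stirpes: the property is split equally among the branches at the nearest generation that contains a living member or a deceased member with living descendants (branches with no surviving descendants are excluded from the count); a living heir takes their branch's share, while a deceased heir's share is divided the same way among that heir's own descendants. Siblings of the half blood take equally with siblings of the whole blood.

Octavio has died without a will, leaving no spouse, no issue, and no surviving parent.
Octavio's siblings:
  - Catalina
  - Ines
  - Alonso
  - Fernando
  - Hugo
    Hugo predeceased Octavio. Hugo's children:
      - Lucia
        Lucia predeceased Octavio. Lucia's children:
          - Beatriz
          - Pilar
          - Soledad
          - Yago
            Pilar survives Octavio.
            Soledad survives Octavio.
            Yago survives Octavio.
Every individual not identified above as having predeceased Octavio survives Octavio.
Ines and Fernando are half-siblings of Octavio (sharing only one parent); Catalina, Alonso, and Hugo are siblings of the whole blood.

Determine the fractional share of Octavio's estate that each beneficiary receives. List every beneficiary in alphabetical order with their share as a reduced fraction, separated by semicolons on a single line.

No spouse, descendants, or parent survives, so the estate passes to Octavio's siblings per stirpes.
Half-blood and whole-blood siblings take equally under the stated rule.
The estate is divided into 5 equal shares of 1/5 among Catalina, Ines, Alonso, Fernando, Hugo.
Catalina is living and takes 1/5.
Ines is living and takes 1/5.
Alonso is living and takes 1/5.
Fernando is living and takes 1/5.
Hugo predeceased; the 1/5 allotted to Hugo's branch passes to Hugo's issue by representation.
Lucia's line is the sole branch at this level, so the full 1/5 passes to Lucia's issue by representation.
The 1/5 is divided into 4 equal shares of 1/20 among Beatriz, Pilar, Soledad, Yago.
Beatriz is living and takes 1/20.
Pilar is living and takes 1/20.
Soledad is living and takes 1/20.
Yago is living and takes 1/20.

Alonso 1/5; Beatriz 1/20; Catalina 1/5; Fernando 1/5; Ines 1/5; Pilar 1/20; Soledad 1/20; Yago 1/20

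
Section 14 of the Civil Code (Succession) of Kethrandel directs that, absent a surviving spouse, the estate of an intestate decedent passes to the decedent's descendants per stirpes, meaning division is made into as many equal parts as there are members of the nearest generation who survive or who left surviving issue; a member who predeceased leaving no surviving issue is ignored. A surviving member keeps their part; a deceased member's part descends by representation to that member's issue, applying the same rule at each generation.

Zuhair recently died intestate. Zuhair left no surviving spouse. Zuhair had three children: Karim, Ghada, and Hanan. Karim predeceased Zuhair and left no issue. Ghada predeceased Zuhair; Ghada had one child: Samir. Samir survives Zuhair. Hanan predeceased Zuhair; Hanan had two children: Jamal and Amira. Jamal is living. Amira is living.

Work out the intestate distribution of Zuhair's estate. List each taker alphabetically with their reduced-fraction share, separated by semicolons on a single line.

Amira 1/4; Jamal 1/4; Samir 1/2

There is no surviving spouse, so the entire estate passes to Zuhair's descendants per stirpes.
Karim left no surviving issue, so that branch lapses and is disregarded.
The estate is divided into 2 equal shares of 1/2 among Ghada, Hanan.
Ghada predeceased; the 1/2 allotted to Ghada's branch passes to Ghada's issue by representation.
Samir is the sole taker at this level and receives the full 1/2.
Hanan predeceased; the 1/2 allotted to Hanan's branch passes to Hanan's issue by representation.
The 1/2 is divided into 2 equal shares of 1/4 among Jamal, Amira.
Jamal is living and takes 1/4.
Amira is living and takes 1/4.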